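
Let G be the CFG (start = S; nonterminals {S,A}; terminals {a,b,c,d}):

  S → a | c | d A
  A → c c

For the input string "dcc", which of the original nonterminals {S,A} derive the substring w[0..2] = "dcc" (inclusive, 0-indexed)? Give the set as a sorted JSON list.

Convert to CNF:
  S -> T1 A | a | c
  A -> T0 T0
  T0 -> c
  T1 -> d

CYK fill — only the sub-triangle for w[0..2]:
  T[0,0] 'd' = {T1}  orig:{}
  T[1,1] 'c' = {S,T0}  orig:{S}
  T[2,2] 'c' = {S,T0}  orig:{S}
  T[0,1] 'dc' = ∅
  T[1,2] 'cc' = {A}
  T[0,2] 'dcc' = {S}

Original NTs in T[0,2] deriving "dcc": ["S"]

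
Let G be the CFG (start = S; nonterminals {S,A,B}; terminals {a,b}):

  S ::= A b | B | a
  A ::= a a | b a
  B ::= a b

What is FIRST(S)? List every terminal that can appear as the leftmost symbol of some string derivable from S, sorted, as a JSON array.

Compute FIRST by fixpoint:
[1]
  A via A→a a: +{a}
  A via A→b a: +{b}
  B via B→a b: +{a}
  S via S→A b: +{a,b}
  S: {a,b}  A: {a,b}  B: {a}
[2] (stable)
  S: {a,b}  A: {a,b}  B: {a}

FIRST(S) = ["a", "b"]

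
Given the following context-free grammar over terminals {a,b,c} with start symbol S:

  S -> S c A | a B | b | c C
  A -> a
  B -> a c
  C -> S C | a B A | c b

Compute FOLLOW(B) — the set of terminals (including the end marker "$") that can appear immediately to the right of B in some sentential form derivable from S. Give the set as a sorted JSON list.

Compute FIRST by fixpoint:
[1]
  A via A→a: +{a}
  B via B→a c: +{a}
  C via C→a B A: +{a}
  C via C→c b: +{c}
  S via S→a B: +{a}
  S via S→b: +{b}
  S via S→c C: +{c}
  FIRST[S]={a,b,c}  FIRST[A]={a}  FIRST[B]={a}  FIRST[C]={a,c}
[2]
  C via C→S C: +{b}
  FIRST[S]={a,b,c}  FIRST[A]={a}  FIRST[B]={a}  FIRST[C]={a,b,c}
[3] (stable)
  FIRST[S]={a,b,c}  FIRST[A]={a}  FIRST[B]={a}  FIRST[C]={a,b,c}

FOLLOW iteration:
seed FOLLOW(S) with $
[1]
  C→S C: FOLLOW(S) ⊇ FIRST(C) = {a,b,c}; new: +{a,b,c}
  C→a B A: FOLLOW(B) ⊇ FIRST(A) = {a}; new: +{a}
  S→S c A: FOLLOW(A) ⊇ FOLLOW(S) ⊇ {$,a,b,c}; new: +{$,a,b,c}
  S→a B: FOLLOW(B) ⊇ FOLLOW(S) ⊇ {$,a,b,c}; new: +{$,b,c}
  S→c C: FOLLOW(C) ⊇ FOLLOW(S) ⊇ {$,a,b,c}; new: +{$,a,b,c}
  S: {$,a,b,c}  A: {$,a,b,c}  B: {$,a,b,c}  C: {$,a,b,c}
[2] (stable)
  S: {$,a,b,c}  A: {$,a,b,c}  B: {$,a,b,c}  C: {$,a,b,c}

FOLLOW(B) = ["$", "a", "b", "c"]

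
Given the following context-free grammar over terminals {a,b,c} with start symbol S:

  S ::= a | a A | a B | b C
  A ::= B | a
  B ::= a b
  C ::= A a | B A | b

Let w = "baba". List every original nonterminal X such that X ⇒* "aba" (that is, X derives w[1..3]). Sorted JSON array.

Convert to CNF:
  S -> T0 A | T0 B | T1 C | a
  A -> T0 T1 | a
  B -> T0 T1
  C -> A T0 | B A | b
  T0 -> a
  T1 -> b

CYK table (by increasing span), restricted to cells inside w[1..3]:
  T[1,1] 'a' = {A,S,T0}  orig:{A,S}
  T[2,2] 'b' = {C,T1}  orig:{C}
  T[3,3] 'a' = {A,S,T0}  orig:{A,S}
  T[1,2] 'ab' = {A,B}
  T[2,3] 'ba' = ∅
  T[1,3] 'aba' = {C}

Original NTs in T[1,3] deriving "aba": ["C"]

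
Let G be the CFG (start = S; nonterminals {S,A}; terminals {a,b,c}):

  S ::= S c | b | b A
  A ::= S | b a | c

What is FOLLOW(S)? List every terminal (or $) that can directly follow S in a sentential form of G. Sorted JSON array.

FIRST sets, iterate to fixpoint:
iter 1:
  A via A→b a: +{b}
  A via A→c: +{c}
  S via S→b: +{b}
  S: {b}  A: {b,c}
iter 2: (no change)
  S: {b}  A: {b,c}

Compute FOLLOW by fixpoint:
seed FOLLOW(S) with $
[1]
  S→S c: FOLLOW(S) ⊇ FIRST(c) = {c}; new: +{c}
  S→b A: FOLLOW(A) ⊇ FOLLOW(S) ⊇ {$,c}; new: +{$,c}
  FOLLOW[S]={$,c}  FOLLOW[A]={$,c}
[2] — fixpoint
  FOLLOW[S]={$,c}  FOLLOW[A]={$,c}

FOLLOW(S) = ["$", "c"]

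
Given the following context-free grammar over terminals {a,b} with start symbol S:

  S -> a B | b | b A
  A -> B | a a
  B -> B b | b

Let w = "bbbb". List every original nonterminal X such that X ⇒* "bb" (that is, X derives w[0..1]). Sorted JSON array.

Convert to CNF:
  S -> T0 A | T1 B | b
  A -> B T0 | T1 T1 | b
  B -> B T0 | b
  T0 -> b
  T1 -> a

CYK fill — only the sub-triangle for w[0..1]:
  [0..0]={A,B,S,T0}  "b"  orig:{A,B,S}
  [1..1]={A,B,S,T0}  "b"  orig:{A,B,S}
  [0..1]={A,B,S}  "bb"

Original NTs in T[0,1] deriving "bb": ["A", "B", "S"]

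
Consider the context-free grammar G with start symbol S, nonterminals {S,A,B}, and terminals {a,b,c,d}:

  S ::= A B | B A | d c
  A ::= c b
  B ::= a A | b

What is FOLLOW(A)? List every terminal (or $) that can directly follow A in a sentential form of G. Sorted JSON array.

FIRST iteration:
pass 1:
  A via A→c b: +{c}
  B via B→a A: +{a}
  B via B→b: +{b}
  S via S→A B: +{c}
  S via S→B A: +{a,b}
  S via S→d c: +{d}
  FIRST[S]={a,b,c,d}  FIRST[A]={c}  FIRST[B]={a,b}
pass 2: done
  FIRST[S]={a,b,c,d}  FIRST[A]={c}  FIRST[B]={a,b}

Compute FOLLOW by fixpoint:
initialize: $ ∈ FOLLOW(S)
round 1:
  S→A B: FOLLOW(A) ⊇ FIRST(B) = {a,b}; new: +{a,b}
  S→A B: FOLLOW(B) ⊇ FOLLOW(S) ⊇ {$}; new: +{$}
  S→B A: FOLLOW(B) ⊇ FIRST(A) = {c}; new: +{c}
  S→B A: FOLLOW(A) ⊇ FOLLOW(S) ⊇ {$}; new: +{$}
  FOLLOW(S)={$}  FOLLOW(A)={$,a,b}  FOLLOW(B)={$,c}
round 2:
  B→a A: FOLLOW(A) ⊇ FOLLOW(B) ⊇ {$,c}; new: +{c}
  FOLLOW(S)={$}  FOLLOW(A)={$,a,b,c}  FOLLOW(B)={$,c}
round 3: done
  FOLLOW(S)={$}  FOLLOW(A)={$,a,b,c}  FOLLOW(B)={$,c}

FOLLOW(A) = ["$", "a", "b", "c"]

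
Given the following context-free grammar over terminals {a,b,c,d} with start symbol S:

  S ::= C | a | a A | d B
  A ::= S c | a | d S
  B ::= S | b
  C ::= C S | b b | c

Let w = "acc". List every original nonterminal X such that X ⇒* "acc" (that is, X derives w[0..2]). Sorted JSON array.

CNF form of G:
  S -> C S | T1 B | T2 A | T3 T3 | a | c
  A -> S T0 | T1 S | a
  B -> C S | T1 B | T2 A | T3 T3 | a | b | c
  C -> C S | T3 T3 | c
  T0 -> c
  T1 -> d
  T2 -> a
  T3 -> b

CYK fill, restricted to cells inside w[0..2]:
  cell(0,0) a: {A,B,S,T2}  orig:{A,B,S}
  cell(1,1) c: {B,C,S,T0}  orig:{B,C,S}
  cell(2,2) c: {B,C,S,T0}  orig:{B,C,S}
  cell(0,1) ac: {A}
  cell(1,2) cc: {A,B,C,S}
  cell(0,2) acc: {B,S}

Original NTs in T[0,2] deriving "acc": ["B", "S"]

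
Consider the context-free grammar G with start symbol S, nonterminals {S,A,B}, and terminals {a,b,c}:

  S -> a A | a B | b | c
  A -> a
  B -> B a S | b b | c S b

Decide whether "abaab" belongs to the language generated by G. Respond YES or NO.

Convert to CNF:
  S -> T0 A | T0 B | b | c
  A -> a
  B -> B X3 | T1 T1 | T2 X4
  T0 -> a
  T1 -> b
  T2 -> c
  X3 -> T0 S
  X4 -> S T1

CYK fill:
  cell(0,0) a: {A,T0}  orig:{A}
  cell(1,1) b: {S,T1}  orig:{S}
  cell(2,2) a: {A,T0}  orig:{A}
  cell(3,3) a: {A,T0}  orig:{A}
  cell(4,4) b: {S,T1}  orig:{S}
  cell(0,1) ab: {X3}  orig:{}
  cell(1,2) ba: ∅
  cell(2,3) aa: {S}
  cell(3,4) ab: {X3}  orig:{}
  cell(0,2) aba: ∅
  cell(1,3) baa: ∅
  cell(2,4) aab: {X4}  orig:{}
  cell(0,3) abaa: ∅
  cell(1,4) baab: ∅
  cell(0,4) abaab: ∅

S ∉ T[0,4] ⇒ NO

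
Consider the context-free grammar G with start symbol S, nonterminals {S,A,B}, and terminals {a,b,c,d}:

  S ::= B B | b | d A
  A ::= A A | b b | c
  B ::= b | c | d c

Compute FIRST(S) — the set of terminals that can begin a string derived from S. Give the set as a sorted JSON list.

FIRST iteration:
[1]
  A via A→b b: +{b}
  A via A→c: +{c}
  B via B→b: +{b}
  B via B→c: +{c}
  B via B→d c: +{d}
  S via S→B B: +{b,c,d}
  FIRST[S]={b,c,d}  FIRST[A]={b,c}  FIRST[B]={b,c,d}
[2] — fixpoint
  FIRST[S]={b,c,d}  FIRST[A]={b,c}  FIRST[B]={b,c,d}

FIRST(S) = ["b", "c", "d"]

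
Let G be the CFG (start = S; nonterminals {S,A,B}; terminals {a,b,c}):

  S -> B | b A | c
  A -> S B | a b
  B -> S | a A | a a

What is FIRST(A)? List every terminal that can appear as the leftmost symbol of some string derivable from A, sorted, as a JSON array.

FIRST iteration:
iter 1:
  A via A→a b: +{a}
  B via B→a A: +{a}
  S via S→B: +{a}
  S via S→b A: +{b}
  S via S→c: +{c}
  S: {a,b,c}  A: {a}  B: {a}
iter 2:
  A via A→S B: +{b,c}
  B via B→S: +{b,c}
  S: {a,b,c}  A: {a,b,c}  B: {a,b,c}
iter 3: (stable)
  S: {a,b,c}  A: {a,b,c}  B: {a,b,c}

FIRST(A) = ["a", "b", "c"]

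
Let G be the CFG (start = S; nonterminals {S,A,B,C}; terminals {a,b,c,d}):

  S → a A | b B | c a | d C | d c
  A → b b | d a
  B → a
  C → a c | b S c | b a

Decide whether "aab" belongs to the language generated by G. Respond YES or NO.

CNF form of G:
  S -> T0 B | T1 C | T1 T3 | T2 A | T3 T2
  A -> T0 T0 | T1 T2
  B -> a
  C -> T0 T2 | T0 X4 | T2 T3
  T0 -> b
  T1 -> d
  T2 -> a
  T3 -> c
  X4 -> S T3

Fill CYK table bottom-up:
  T[0,0] 'a' = {B,T2}  orig:{B}
  T[1,1] 'a' = {B,T2}  orig:{B}
  T[2,2] 'b' = {T0}  orig:{}
  T[0,1] 'aa' = ∅
  T[1,2] 'ab' = ∅
  T[0,2] 'aab' = ∅

S ∉ T[0,2] ⇒ NO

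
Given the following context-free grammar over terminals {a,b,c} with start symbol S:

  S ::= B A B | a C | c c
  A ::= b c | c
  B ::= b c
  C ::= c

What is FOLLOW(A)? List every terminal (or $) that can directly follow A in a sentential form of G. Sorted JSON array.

FIRST sets, iterate to fixpoint:
round 1:
  A via A→b c: +{b}
  A via A→c: +{c}
  B via B→b c: +{b}
  C via C→c: +{c}
  S via S→B A B: +{b}
  S via S→a C: +{a}
  S via S→c c: +{c}
  FIRST(S)={a,b,c}  FIRST(A)={b,c}  FIRST(B)={b}  FIRST(C)={c}
round 2: — fixpoint
  FIRST(S)={a,b,c}  FIRST(A)={b,c}  FIRST(B)={b}  FIRST(C)={c}

FOLLOW sets:
initialize: $ ∈ FOLLOW(S)
round 1:
  S→B A B: FOLLOW(B) ⊇ FIRST(A) = {b,c}; new: +{b,c}
  S→B A B: FOLLOW(A) ⊇ FIRST(B) = {b}; new: +{b}
  S→B A B: FOLLOW(B) ⊇ FOLLOW(S) ⊇ {$}; new: +{$}
  S→a C: FOLLOW(C) ⊇ FOLLOW(S) ⊇ {$}; new: +{$}
  FOLLOW[S]={$}  FOLLOW[A]={b}  FOLLOW[B]={$,b,c}  FOLLOW[C]={$}
round 2: — fixpoint
  FOLLOW[S]={$}  FOLLOW[A]={b}  FOLLOW[B]={$,b,c}  FOLLOW[C]={$}

FOLLOW(A) = ["b"]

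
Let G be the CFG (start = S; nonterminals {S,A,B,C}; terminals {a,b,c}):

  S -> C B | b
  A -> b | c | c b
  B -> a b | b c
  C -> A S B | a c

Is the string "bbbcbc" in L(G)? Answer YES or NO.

Convert to CNF:
  S -> C B | b
  A -> T0 T1 | b | c
  B -> T1 T0 | T2 T1
  C -> A X3 | T2 T0
  T0 -> c
  T1 -> b
  T2 -> a
  X3 -> S B

Fill CYK table bottom-up:
  cell(0,0) b: {A,S,T1}  orig:{A,S}
  cell(1,1) b: {A,S,T1}  orig:{A,S}
  cell(2,2) b: {A,S,T1}  orig:{A,S}
  cell(3,3) c: {A,T0}  orig:{A}
  cell(4,4) b: {A,S,T1}  orig:{A,S}
  cell(5,5) c: {A,T0}  orig:{A}
  cell(0,1) bb: ∅
  cell(1,2) bb: ∅
  cell(2,3) bc: {B}
  cell(3,4) cb: {A}
  cell(4,5) bc: {B}
  cell(0,2) bbb: ∅
  cell(1,3) bbc: {X3}  orig:{}
  cell(2,4) bcb: ∅
  cell(3,5) cbc: ∅
  cell(0,3) bbbc: {C}
  cell(1,4) bbcb: ∅
  cell(2,5) bcbc: ∅
  cell(0,4) bbbcb: ∅
  cell(1,5) bbcbc: ∅
  cell(0,5) bbbcbc: {S}

S ∈ T[0,5] ⇒ YES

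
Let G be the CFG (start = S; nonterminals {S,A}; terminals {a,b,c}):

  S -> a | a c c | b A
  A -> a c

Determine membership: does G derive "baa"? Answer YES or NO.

Convert to CNF:
  S -> T0 X3 | T2 A | a
  A -> T0 T1
  T0 -> a
  T1 -> c
  T2 -> b
  X3 -> T1 T1

CYK table (by increasing span):
  [0..0]={T2}  "b"  orig:{}
  [1..1]={S,T0}  "a"  orig:{S}
  [2..2]={S,T0}  "a"  orig:{S}
  [0..1]=∅  "ba"
  [1..2]=∅  "aa"
  [0..2]=∅  "baa"

S ∉ T[0,2] ⇒ NO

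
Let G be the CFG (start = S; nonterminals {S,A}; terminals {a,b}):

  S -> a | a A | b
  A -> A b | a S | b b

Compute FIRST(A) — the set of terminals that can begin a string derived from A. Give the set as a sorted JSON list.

FIRST sets, iterate to fixpoint:
round 1:
  A via A→a S: +{a}
  A via A→b b: +{b}
  S via S→a: +{a}
  S via S→b: +{b}
  S: {a,b}  A: {a,b}
round 2: — fixpoint
  S: {a,b}  A: {a,b}

FIRST(A) = ["a", "b"]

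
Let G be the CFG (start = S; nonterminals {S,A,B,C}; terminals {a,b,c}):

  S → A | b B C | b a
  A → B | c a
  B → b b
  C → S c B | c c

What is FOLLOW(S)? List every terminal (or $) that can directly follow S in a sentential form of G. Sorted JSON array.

FIRST sets, iterate to fixpoint:
round 1:
  A via A→c a: +{c}
  B via B→b b: +{b}
  C via C→c c: +{c}
  S via S→A: +{c}
  S via S→b B C: +{b}
  FIRST[S]={b,c}  FIRST[A]={c}  FIRST[B]={b}  FIRST[C]={c}
round 2:
  A via A→B: +{b}
  C via C→S c B: +{b}
  FIRST[S]={b,c}  FIRST[A]={b,c}  FIRST[B]={b}  FIRST[C]={b,c}
round 3: done
  FIRST[S]={b,c}  FIRST[A]={b,c}  FIRST[B]={b}  FIRST[C]={b,c}

FOLLOW iteration:
seed FOLLOW(S) with $
pass 1:
  C→S c B: FOLLOW(S) ⊇ FIRST(c) = {c}; new: +{c}
  S→A: FOLLOW(A) ⊇ FOLLOW(S) ⊇ {$,c}; new: +{$,c}
  S→b B C: FOLLOW(B) ⊇ FIRST(C) = {b,c}; new: +{b,c}
  S→b B C: FOLLOW(C) ⊇ FOLLOW(S) ⊇ {$,c}; new: +{$,c}
  FOLLOW[S]={$,c}  FOLLOW[A]={$,c}  FOLLOW[B]={b,c}  FOLLOW[C]={$,c}
pass 2:
  A→B: FOLLOW(B) ⊇ FOLLOW(A) ⊇ {$,c}; new: +{$}
  FOLLOW[S]={$,c}  FOLLOW[A]={$,c}  FOLLOW[B]={$,b,c}  FOLLOW[C]={$,c}
pass 3: (no change)
  FOLLOW[S]={$,c}  FOLLOW[A]={$,c}  FOLLOW[B]={$,b,c}  FOLLOW[C]={$,c}

FOLLOW(S) = ["$", "c"]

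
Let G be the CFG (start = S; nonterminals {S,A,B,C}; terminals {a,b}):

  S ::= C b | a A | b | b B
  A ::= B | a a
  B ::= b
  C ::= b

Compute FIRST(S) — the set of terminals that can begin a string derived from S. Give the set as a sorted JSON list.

FIRST iteration:
round 1:
  A via A→a a: +{a}
  B via B→b: +{b}
  C via C→b: +{b}
  S via S→C b: +{b}
  S via S→a A: +{a}
  FIRST[S]={a,b}  FIRST[A]={a}  FIRST[B]={b}  FIRST[C]={b}
round 2:
  A via A→B: +{b}
  FIRST[S]={a,b}  FIRST[A]={a,b}  FIRST[B]={b}  FIRST[C]={b}
round 3: — fixpoint
  FIRST[S]={a,b}  FIRST[A]={a,b}  FIRST[B]={b}  FIRST[C]={b}

FIRST(S) = ["a", "b"]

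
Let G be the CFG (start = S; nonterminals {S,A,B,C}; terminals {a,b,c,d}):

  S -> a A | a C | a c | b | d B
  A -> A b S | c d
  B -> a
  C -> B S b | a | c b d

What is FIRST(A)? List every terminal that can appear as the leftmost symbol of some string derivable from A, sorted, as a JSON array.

Compute FIRST by fixpoint:
[1]
  A via A→c d: +{c}
  B via B→a: +{a}
  C via C→B S b: +{a}
  C via C→c b d: +{c}
  S via S→a A: +{a}
  S via S→b: +{b}
  S via S→d B: +{d}
  FIRST(S)={a,b,d}  FIRST(A)={c}  FIRST(B)={a}  FIRST(C)={a,c}
[2] done
  FIRST(S)={a,b,d}  FIRST(A)={c}  FIRST(B)={a}  FIRST(C)={a,c}

FIRST(A) = ["c"]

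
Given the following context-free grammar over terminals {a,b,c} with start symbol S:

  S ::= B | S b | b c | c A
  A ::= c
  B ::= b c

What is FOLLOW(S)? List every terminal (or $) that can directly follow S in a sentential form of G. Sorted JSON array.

Compute FIRST by fixpoint:
[1]
  A via A→c: +{c}
  B via B→b c: +{b}
  S via S→B: +{b}
  S via S→c A: +{c}
  FIRST[S]={b,c}  FIRST[A]={c}  FIRST[B]={b}
[2] (no change)
  FIRST[S]={b,c}  FIRST[A]={c}  FIRST[B]={b}

FOLLOW iteration:
seed FOLLOW(S) with $
pass 1:
  S→B: FOLLOW(B) ⊇ FOLLOW(S) ⊇ {$}; new: +{$}
  S→S b: FOLLOW(S) ⊇ FIRST(b) = {b}; new: +{b}
  S→c A: FOLLOW(A) ⊇ FOLLOW(S) ⊇ {$,b}; new: +{$,b}
  S: {$,b}  A: {$,b}  B: {$}
pass 2:
  S→B: FOLLOW(B) ⊇ FOLLOW(S) ⊇ {$,b}; new: +{b}
  S: {$,b}  A: {$,b}  B: {$,b}
pass 3: — fixpoint
  S: {$,b}  A: {$,b}  B: {$,b}

FOLLOW(S) = ["$", "b"]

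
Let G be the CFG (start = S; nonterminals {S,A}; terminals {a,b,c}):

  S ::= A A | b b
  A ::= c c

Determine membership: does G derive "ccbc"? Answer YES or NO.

Convert to CNF:
  S -> A A | T1 T1
  A -> T0 T0
  T0 -> c
  T1 -> b

Fill CYK table bottom-up:
  T[0,0] 'c' = {T0}  orig:{}
  T[1,1] 'c' = {T0}  orig:{}
  T[2,2] 'b' = {T1}  orig:{}
  T[3,3] 'c' = {T0}  orig:{}
  T[0,1] 'cc' = {A}
  T[1,2] 'cb' = ∅
  T[2,3] 'bc' = ∅
  T[0,2] 'ccb' = ∅
  T[1,3] 'cbc' = ∅
  T[0,3] 'ccbc' = ∅

S ∉ T[0,3] ⇒ NO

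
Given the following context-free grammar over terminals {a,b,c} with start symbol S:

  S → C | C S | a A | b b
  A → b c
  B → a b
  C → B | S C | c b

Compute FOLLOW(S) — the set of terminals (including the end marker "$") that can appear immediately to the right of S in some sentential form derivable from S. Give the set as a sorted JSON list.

Compute FIRST by fixpoint:
iter 1:
  A via A→b c: +{b}
  B via B→a b: +{a}
  C via C→B: +{a}
  C via C→c b: +{c}
  S via S→C: +{a,c}
  S via S→b b: +{b}
  FIRST(S)={a,b,c}  FIRST(A)={b}  FIRST(B)={a}  FIRST(C)={a,c}
iter 2:
  C via C→S C: +{b}
  FIRST(S)={a,b,c}  FIRST(A)={b}  FIRST(B)={a}  FIRST(C)={a,b,c}
iter 3: (stable)
  FIRST(S)={a,b,c}  FIRST(A)={b}  FIRST(B)={a}  FIRST(C)={a,b,c}

FOLLOW sets:
initialize: $ ∈ FOLLOW(S)
round 1:
  C→S C: FOLLOW(S) ⊇ FIRST(C) = {a,b,c}; new: +{a,b,c}
  S→C: FOLLOW(C) ⊇ FOLLOW(S) ⊇ {$,a,b,c}; new: +{$,a,b,c}
  S→a A: FOLLOW(A) ⊇ FOLLOW(S) ⊇ {$,a,b,c}; new: +{$,a,b,c}
  FOLLOW(S)={$,a,b,c}  FOLLOW(A)={$,a,b,c}  FOLLOW(B)={}  FOLLOW(C)={$,a,b,c}
round 2:
  C→B: FOLLOW(B) ⊇ FOLLOW(C) ⊇ {$,a,b,c}; new: +{$,a,b,c}
  FOLLOW(S)={$,a,b,c}  FOLLOW(A)={$,a,b,c}  FOLLOW(B)={$,a,b,c}  FOLLOW(C)={$,a,b,c}
round 3: done
  FOLLOW(S)={$,a,b,c}  FOLLOW(A)={$,a,b,c}  FOLLOW(B)={$,a,b,c}  FOLLOW(C)={$,a,b,c}

FOLLOW(S) = ["$", "a", "b", "c"]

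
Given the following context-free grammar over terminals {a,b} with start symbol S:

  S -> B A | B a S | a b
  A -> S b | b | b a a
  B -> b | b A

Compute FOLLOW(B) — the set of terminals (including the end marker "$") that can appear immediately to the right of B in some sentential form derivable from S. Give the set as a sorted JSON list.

FIRST sets, iterate to fixpoint:
round 1:
  A via A→b: +{b}
  B via B→b: +{b}
  S via S→B A: +{b}
  S via S→a b: +{a}
  FIRST[S]={a,b}  FIRST[A]={b}  FIRST[B]={b}
round 2:
  A via A→S b: +{a}
  FIRST[S]={a,b}  FIRST[A]={a,b}  FIRST[B]={b}
round 3: (stable)
  FIRST[S]={a,b}  FIRST[A]={a,b}  FIRST[B]={b}

FOLLOW iteration:
FOLLOW(S) := {$}
pass 1:
  A→S b: FOLLOW(S) ⊇ FIRST(b) = {b}; new: +{b}
  S→B A: FOLLOW(B) ⊇ FIRST(A) = {a,b}; new: +{a,b}
  S→B A: FOLLOW(A) ⊇ FOLLOW(S) ⊇ {$,b}; new: +{$,b}
  FOLLOW[S]={$,b}  FOLLOW[A]={$,b}  FOLLOW[B]={a,b}
pass 2:
  B→b A: FOLLOW(A) ⊇ FOLLOW(B) ⊇ {a,b}; new: +{a}
  FOLLOW[S]={$,b}  FOLLOW[A]={$,a,b}  FOLLOW[B]={a,b}
pass 3: (stable)
  FOLLOW[S]={$,b}  FOLLOW[A]={$,a,b}  FOLLOW[B]={a,b}

FOLLOW(B) = ["a", "b"]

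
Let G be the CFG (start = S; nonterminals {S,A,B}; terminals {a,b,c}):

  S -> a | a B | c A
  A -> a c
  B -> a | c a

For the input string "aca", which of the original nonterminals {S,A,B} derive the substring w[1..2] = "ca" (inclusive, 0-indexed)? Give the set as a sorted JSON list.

Convert to CNF:
  S -> T0 B | T1 A | a
  A -> T0 T1
  B -> T1 T0 | a
  T0 -> a
  T1 -> c

Fill CYK table bottom-up — only the sub-triangle for w[1..2]:
  [1..1]={T1}  "c"  orig:{}
  [2..2]={B,S,T0}  "a"  orig:{B,S}
  [1..2]={B}  "ca"

Original NTs in T[1,2] deriving "ca": ["B"]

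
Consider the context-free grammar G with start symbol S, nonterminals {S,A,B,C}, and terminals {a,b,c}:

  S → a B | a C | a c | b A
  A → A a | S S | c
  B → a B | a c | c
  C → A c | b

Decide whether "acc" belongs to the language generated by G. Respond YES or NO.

CNF form of G:
  S -> T0 B | T0 C | T0 T1 | T2 A
  A -> A T0 | S S | c
  B -> T0 B | T0 T1 | c
  C -> A T1 | b
  T0 -> a
  T1 -> c
  T2 -> b

CYK table (by increasing span):
  [0..0]={T0}  "a"  orig:{}
  [1..1]={A,B,T1}  "c"  orig:{A,B}
  [2..2]={A,B,T1}  "c"  orig:{A,B}
  [0..1]={B,S}  "ac"
  [1..2]={C}  "cc"
  [0..2]={S}  "acc"

S ∈ T[0,2] ⇒ YES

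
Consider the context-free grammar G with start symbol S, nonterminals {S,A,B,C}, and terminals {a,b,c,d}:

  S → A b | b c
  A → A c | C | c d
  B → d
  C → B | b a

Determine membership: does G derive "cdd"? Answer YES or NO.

CNF form of G:
  S -> A T1 | T1 T0
  A -> A T0 | T0 T3 | T1 T2 | d
  B -> d
  C -> T1 T2 | d
  T0 -> c
  T1 -> b
  T2 -> a
  T3 -> d

CYK fill:
  [0..0]={T0}  "c"  orig:{}
  [1..1]={A,B,C,T3}  "d"  orig:{A,B,C}
  [2..2]={A,B,C,T3}  "d"  orig:{A,B,C}
  [0..1]={A}  "cd"
  [1..2]=∅  "dd"
  [0..2]=∅  "cdd"

S ∉ T[0,2] ⇒ NO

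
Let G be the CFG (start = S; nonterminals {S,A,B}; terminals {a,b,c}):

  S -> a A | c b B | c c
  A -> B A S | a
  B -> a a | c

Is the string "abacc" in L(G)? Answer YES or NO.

CNF form of G:
  S -> T0 A | T1 T1 | T1 X4
  A -> B X3 | a
  B -> T0 T0 | c
  T0 -> a
  T1 -> c
  T2 -> b
  X3 -> A S
  X4 -> T2 B

CYK table (by increasing span):
  T[0,0] 'a' = {A,T0}  orig:{A}
  T[1,1] 'b' = {T2}  orig:{}
  T[2,2] 'a' = {A,T0}  orig:{A}
  T[3,3] 'c' = {B,T1}  orig:{B}
  T[4,4] 'c' = {B,T1}  orig:{B}
  T[0,1] 'ab' = ∅
  T[1,2] 'ba' = ∅
  T[2,3] 'ac' = ∅
  T[3,4] 'cc' = {S}
  T[0,2] 'aba' = ∅
  T[1,3] 'bac' = ∅
  T[2,4] 'acc' = {X3}  orig:{}
  T[0,3] 'abac' = ∅
  T[1,4] 'bacc' = ∅
  T[0,4] 'abacc' = ∅

S ∉ T[0,4] ⇒ NO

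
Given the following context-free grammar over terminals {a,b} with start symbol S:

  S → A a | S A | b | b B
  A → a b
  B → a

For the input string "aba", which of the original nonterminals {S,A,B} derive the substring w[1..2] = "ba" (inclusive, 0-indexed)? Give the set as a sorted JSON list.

Convert to CNF:
  S -> A T0 | S A | T1 B | b
  A -> T0 T1
  B -> a
  T0 -> a
  T1 -> b

CYK table (by increasing span) — only the sub-triangle for w[1..2]:
  cell(1,1) b: {S,T1}  orig:{S}
  cell(2,2) a: {B,T0}  orig:{B}
  cell(1,2) ba: {S}

Original NTs in T[1,2] deriving "ba": ["S"]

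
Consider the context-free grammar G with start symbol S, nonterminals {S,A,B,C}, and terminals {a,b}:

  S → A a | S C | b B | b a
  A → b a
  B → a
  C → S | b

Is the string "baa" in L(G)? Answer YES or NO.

CNF form of G:
  S -> A T1 | S C | T0 B | T0 T1
  A -> T0 T1
  B -> a
  C -> A T1 | S C | T0 B | T0 T1 | b
  T0 -> b
  T1 -> a

Fill CYK table bottom-up:
  [0..0]={C,T0}  "b"  orig:{C}
  [1..1]={B,T1}  "a"  orig:{B}
  [2..2]={B,T1}  "a"  orig:{B}
  [0..1]={A,C,S}  "ba"
  [1..2]=∅  "aa"
  [0..2]={C,S}  "baa"

S ∈ T[0,2] ⇒ YES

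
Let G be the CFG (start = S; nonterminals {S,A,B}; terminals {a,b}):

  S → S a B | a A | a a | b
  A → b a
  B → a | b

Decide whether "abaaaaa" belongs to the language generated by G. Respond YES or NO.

CNF form of G:
  S -> S X2 | T1 A | T1 T1 | b
  A -> T0 T1
  B -> a | b
  T0 -> b
  T1 -> a
  X2 -> T1 B

CYK table (by increasing span):
  [0..0]={B,T1}  "a"  orig:{B}
  [1..1]={B,S,T0}  "b"  orig:{B,S}
  [2..2]={B,T1}  "a"  orig:{B}
  [3..3]={B,T1}  "a"  orig:{B}
  [4..4]={B,T1}  "a"  orig:{B}
  [5..5]={B,T1}  "a"  orig:{B}
  [6..6]={B,T1}  "a"  orig:{B}
  [0..1]={X2}  "ab"  orig:{}
  [1..2]={A}  "ba"
  [2..3]={S,X2}  "aa"  orig:{S}
  [3..4]={S,X2}  "aa"  orig:{S}
  [4..5]={S,X2}  "aa"  orig:{S}
  [5..6]={S,X2}  "aa"  orig:{S}
  [0..2]={S}  "aba"
  [1..3]={S}  "baa"
  [2..4]=∅  "aaa"
  [3..5]=∅  "aaa"
  [4..6]=∅  "aaa"
  [0..3]=∅  "abaa"
  [1..4]=∅  "baaa"
  [2..5]={S}  "aaaa"
  [3..6]={S}  "aaaa"
  [0..4]={S}  "abaaa"
  [1..5]={S}  "baaaa"
  [2..6]=∅  "aaaaa"
  [0..5]=∅  "abaaaa"
  [1..6]=∅  "baaaaa"
  [0..6]={S}  "abaaaaa"

S ∈ T[0,6] ⇒ YES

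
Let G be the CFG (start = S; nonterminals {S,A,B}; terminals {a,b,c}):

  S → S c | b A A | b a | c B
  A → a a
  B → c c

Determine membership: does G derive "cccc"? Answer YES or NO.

CNF form of G:
  S -> S T1 | T1 B | T2 T0 | T2 X3
  A -> T0 T0
  B -> T1 T1
  T0 -> a
  T1 -> c
  T2 -> b
  X3 -> A A

Fill CYK table bottom-up:
  cell(0,0) c: {T1}  orig:{}
  cell(1,1) c: {T1}  orig:{}
  cell(2,2) c: {T1}  orig:{}
  cell(3,3) c: {T1}  orig:{}
  cell(0,1) cc: {B}
  cell(1,2) cc: {B}
  cell(2,3) cc: {B}
  cell(0,2) ccc: {S}
  cell(1,3) ccc: {S}
  cell(0,3) cccc: {S}

S ∈ T[0,3] ⇒ YES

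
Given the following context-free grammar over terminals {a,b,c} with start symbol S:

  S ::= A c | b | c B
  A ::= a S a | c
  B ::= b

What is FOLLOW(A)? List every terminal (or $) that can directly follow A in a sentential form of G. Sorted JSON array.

FIRST iteration:
pass 1:
  A via A→a S a: +{a}
  A via A→c: +{c}
  B via B→b: +{b}
  S via S→A c: +{a,c}
  S via S→b: +{b}
  FIRST(S)={a,b,c}  FIRST(A)={a,c}  FIRST(B)={b}
pass 2: (stable)
  FIRST(S)={a,b,c}  FIRST(A)={a,c}  FIRST(B)={b}

FOLLOW sets:
initialize: $ ∈ FOLLOW(S)
round 1:
  A→a S a: FOLLOW(S) ⊇ FIRST(a) = {a}; new: +{a}
  S→A c: FOLLOW(A) ⊇ FIRST(c) = {c}; new: +{c}
  S→c B: FOLLOW(B) ⊇ FOLLOW(S) ⊇ {$,a}; new: +{$,a}
  FOLLOW[S]={$,a}  FOLLOW[A]={c}  FOLLOW[B]={$,a}
round 2: (no change)
  FOLLOW[S]={$,a}  FOLLOW[A]={c}  FOLLOW[B]={$,a}

FOLLOW(A) = ["c"]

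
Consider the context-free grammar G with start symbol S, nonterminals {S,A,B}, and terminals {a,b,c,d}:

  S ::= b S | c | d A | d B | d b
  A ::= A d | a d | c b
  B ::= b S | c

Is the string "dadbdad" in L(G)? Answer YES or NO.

CNF form of G:
  S -> T0 A | T0 B | T0 T3 | T3 S | c
  A -> A T0 | T1 T0 | T2 T3
  B -> T3 S | c
  T0 -> d
  T1 -> a
  T2 -> c
  T3 -> b

CYK fill:
  [0..0]={T0}  "d"  orig:{}
  [1..1]={T1}  "a"  orig:{}
  [2..2]={T0}  "d"  orig:{}
  [3..3]={T3}  "b"  orig:{}
  [4..4]={T0}  "d"  orig:{}
  [5..5]={T1}  "a"  orig:{}
  [6..6]={T0}  "d"  orig:{}
  [0..1]=∅  "da"
  [1..2]={A}  "ad"
  [2..3]={S}  "db"
  [3..4]=∅  "bd"
  [4..5]=∅  "da"
  [5..6]={A}  "ad"
  [0..2]={S}  "dad"
  [1..3]=∅  "adb"
  [2..4]=∅  "dbd"
  [3..5]=∅  "bda"
  [4..6]={S}  "dad"
  [0..3]=∅  "dadb"
  [1..4]=∅  "adbd"
  [2..5]=∅  "dbda"
  [3..6]={B,S}  "bdad"
  [0..4]=∅  "dadbd"
  [1..5]=∅  "adbda"
  [2..6]={S}  "dbdad"
  [0..5]=∅  "dadbda"
  [1..6]=∅  "adbdad"
  [0..6]=∅  "dadbdad"

S ∉ T[0,6] ⇒ NO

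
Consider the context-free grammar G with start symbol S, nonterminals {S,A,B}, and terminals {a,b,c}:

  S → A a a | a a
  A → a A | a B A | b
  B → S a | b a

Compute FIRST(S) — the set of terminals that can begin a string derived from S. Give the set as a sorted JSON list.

FIRST iteration:
round 1:
  A via A→a A: +{a}
  A via A→b: +{b}
  B via B→b a: +{b}
  S via S→A a a: +{a,b}
  S: {a,b}  A: {a,b}  B: {b}
round 2:
  B via B→S a: +{a}
  S: {a,b}  A: {a,b}  B: {a,b}
round 3: — fixpoint
  S: {a,b}  A: {a,b}  B: {a,b}

FIRST(S) = ["a", "b"]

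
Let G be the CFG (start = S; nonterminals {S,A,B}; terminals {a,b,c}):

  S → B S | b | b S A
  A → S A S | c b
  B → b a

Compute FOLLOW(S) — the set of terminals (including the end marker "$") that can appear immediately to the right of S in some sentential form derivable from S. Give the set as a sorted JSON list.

FIRST sets, iterate to fixpoint:
iter 1:
  A via A→c b: +{c}
  B via B→b a: +{b}
  S via S→B S: +{b}
  FIRST[S]={b}  FIRST[A]={c}  FIRST[B]={b}
iter 2:
  A via A→S A S: +{b}
  FIRST[S]={b}  FIRST[A]={b,c}  FIRST[B]={b}
iter 3: done
  FIRST[S]={b}  FIRST[A]={b,c}  FIRST[B]={b}

FOLLOW sets:
initialize: $ ∈ FOLLOW(S)
[1]
  A→S A S: FOLLOW(S) ⊇ FIRST(A) = {b,c}; new: +{b,c}
  A→S A S: FOLLOW(A) ⊇ FIRST(S) = {b}; new: +{b}
  S→B S: FOLLOW(B) ⊇ FIRST(S) = {b}; new: +{b}
  S→b S A: FOLLOW(A) ⊇ FOLLOW(S) ⊇ {$,b,c}; new: +{$,c}
  S: {$,b,c}  A: {$,b,c}  B: {b}
[2] done
  S: {$,b,c}  A: {$,b,c}  B: {b}

FOLLOW(S) = ["$", "b", "c"]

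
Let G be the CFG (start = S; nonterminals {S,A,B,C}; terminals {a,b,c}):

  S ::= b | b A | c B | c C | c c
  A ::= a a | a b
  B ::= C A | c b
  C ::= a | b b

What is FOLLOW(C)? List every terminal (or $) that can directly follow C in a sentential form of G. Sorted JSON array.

FIRST iteration:
pass 1:
  A via A→a a: +{a}
  B via B→c b: +{c}
  C via C→a: +{a}
  C via C→b b: +{b}
  S via S→b: +{b}
  S via S→c B: +{c}
  FIRST[S]={b,c}  FIRST[A]={a}  FIRST[B]={c}  FIRST[C]={a,b}
pass 2:
  B via B→C A: +{a,b}
  FIRST[S]={b,c}  FIRST[A]={a}  FIRST[B]={a,b,c}  FIRST[C]={a,b}
pass 3: done
  FIRST[S]={b,c}  FIRST[A]={a}  FIRST[B]={a,b,c}  FIRST[C]={a,b}

FOLLOW sets:
FOLLOW(S) := {$}
round 1:
  B→C A: FOLLOW(C) ⊇ FIRST(A) = {a}; new: +{a}
  S→b A: FOLLOW(A) ⊇ FOLLOW(S) ⊇ {$}; new: +{$}
  S→c B: FOLLOW(B) ⊇ FOLLOW(S) ⊇ {$}; new: +{$}
  S→c C: FOLLOW(C) ⊇ FOLLOW(S) ⊇ {$}; new: +{$}
  FOLLOW[S]={$}  FOLLOW[A]={$}  FOLLOW[B]={$}  FOLLOW[C]={$,a}
round 2: done
  FOLLOW[S]={$}  FOLLOW[A]={$}  FOLLOW[B]={$}  FOLLOW[C]={$,a}

FOLLOW(C) = ["$", "a"]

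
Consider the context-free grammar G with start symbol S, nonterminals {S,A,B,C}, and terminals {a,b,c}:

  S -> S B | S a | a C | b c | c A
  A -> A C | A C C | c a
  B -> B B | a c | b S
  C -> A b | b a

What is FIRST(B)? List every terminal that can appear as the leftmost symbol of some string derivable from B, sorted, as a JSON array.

Compute FIRST by fixpoint:
iter 1:
  A via A→c a: +{c}
  B via B→a c: +{a}
  B via B→b S: +{b}
  C via C→A b: +{c}
  C via C→b a: +{b}
  S via S→a C: +{a}
  S via S→b c: +{b}
  S via S→c A: +{c}
  FIRST[S]={a,b,c}  FIRST[A]={c}  FIRST[B]={a,b}  FIRST[C]={b,c}
iter 2: (stable)
  FIRST[S]={a,b,c}  FIRST[A]={c}  FIRST[B]={a,b}  FIRST[C]={b,c}

FIRST(B) = ["a", "b"]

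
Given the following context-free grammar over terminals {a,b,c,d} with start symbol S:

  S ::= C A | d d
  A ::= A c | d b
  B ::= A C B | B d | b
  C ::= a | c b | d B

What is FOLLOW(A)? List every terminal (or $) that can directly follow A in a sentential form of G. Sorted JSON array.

FIRST iteration:
[1]
  A via A→d b: +{d}
  B via B→A C B: +{d}
  B via B→b: +{b}
  C via C→a: +{a}
  C via C→c b: +{c}
  C via C→d B: +{d}
  S via S→C A: +{a,c,d}
  FIRST(S)={a,c,d}  FIRST(A)={d}  FIRST(B)={b,d}  FIRST(C)={a,c,d}
[2] — fixpoint
  FIRST(S)={a,c,d}  FIRST(A)={d}  FIRST(B)={b,d}  FIRST(C)={a,c,d}

FOLLOW iteration:
initialize: $ ∈ FOLLOW(S)
[1]
  A→A c: FOLLOW(A) ⊇ FIRST(c) = {c}; new: +{c}
  B→A C B: FOLLOW(A) ⊇ FIRST(C) = {a,c,d}; new: +{a,d}
  B→A C B: FOLLOW(C) ⊇ FIRST(B) = {b,d}; new: +{b,d}
  B→B d: FOLLOW(B) ⊇ FIRST(d) = {d}; new: +{d}
  C→d B: FOLLOW(B) ⊇ FOLLOW(C) ⊇ {b,d}; new: +{b}
  S→C A: FOLLOW(A) ⊇ FOLLOW(S) ⊇ {$}; new: +{$}
  FOLLOW(S)={$}  FOLLOW(A)={$,a,c,d}  FOLLOW(B)={b,d}  FOLLOW(C)={b,d}
[2] done
  FOLLOW(S)={$}  FOLLOW(A)={$,a,c,d}  FOLLOW(B)={b,d}  FOLLOW(C)={b,d}

FOLLOW(A) = ["$", "a", "c", "d"]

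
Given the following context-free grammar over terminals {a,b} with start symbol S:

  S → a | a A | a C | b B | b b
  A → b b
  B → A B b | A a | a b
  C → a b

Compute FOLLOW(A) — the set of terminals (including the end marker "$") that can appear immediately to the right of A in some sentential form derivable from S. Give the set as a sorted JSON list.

Compute FIRST by fixpoint:
iter 1:
  A via A→b b: +{b}
  B via B→A B b: +{b}
  B via B→a b: +{a}
  C via C→a b: +{a}
  S via S→a: +{a}
  S via S→b B: +{b}
  FIRST(S)={a,b}  FIRST(A)={b}  FIRST(B)={a,b}  FIRST(C)={a}
iter 2: — fixpoint
  FIRST(S)={a,b}  FIRST(A)={b}  FIRST(B)={a,b}  FIRST(C)={a}

FOLLOW iteration:
FOLLOW(S) := {$}
iter 1:
  B→A B b: FOLLOW(A) ⊇ FIRST(B) = {a,b}; new: +{a,b}
  B→A B b: FOLLOW(B) ⊇ FIRST(b) = {b}; new: +{b}
  S→a A: FOLLOW(A) ⊇ FOLLOW(S) ⊇ {$}; new: +{$}
  S→a C: FOLLOW(C) ⊇ FOLLOW(S) ⊇ {$}; new: +{$}
  S→b B: FOLLOW(B) ⊇ FOLLOW(S) ⊇ {$}; new: +{$}
  FOLLOW[S]={$}  FOLLOW[A]={$,a,b}  FOLLOW[B]={$,b}  FOLLOW[C]={$}
iter 2: — fixpoint
  FOLLOW[S]={$}  FOLLOW[A]={$,a,b}  FOLLOW[B]={$,b}  FOLLOW[C]={$}

FOLLOW(A) = ["$", "a", "b"]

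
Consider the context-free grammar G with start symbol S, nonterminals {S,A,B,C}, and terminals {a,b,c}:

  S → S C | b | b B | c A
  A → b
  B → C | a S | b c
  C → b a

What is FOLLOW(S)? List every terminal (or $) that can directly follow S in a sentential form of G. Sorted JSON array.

FIRST iteration:
round 1:
  A via A→b: +{b}
  B via B→a S: +{a}
  B via B→b c: +{b}
  C via C→b a: +{b}
  S via S→b: +{b}
  S via S→c A: +{c}
  FIRST(S)={b,c}  FIRST(A)={b}  FIRST(B)={a,b}  FIRST(C)={b}
round 2: — fixpoint
  FIRST(S)={b,c}  FIRST(A)={b}  FIRST(B)={a,b}  FIRST(C)={b}

FOLLOW sets:
seed FOLLOW(S) with $
iter 1:
  S→S C: FOLLOW(S) ⊇ FIRST(C) = {b}; new: +{b}
  S→S C: FOLLOW(C) ⊇ FOLLOW(S) ⊇ {$,b}; new: +{$,b}
  S→b B: FOLLOW(B) ⊇ FOLLOW(S) ⊇ {$,b}; new: +{$,b}
  S→c A: FOLLOW(A) ⊇ FOLLOW(S) ⊇ {$,b}; new: +{$,b}
  S: {$,b}  A: {$,b}  B: {$,b}  C: {$,b}
iter 2: done
  S: {$,b}  A: {$,b}  B: {$,b}  C: {$,b}

FOLLOW(S) = ["$", "b"]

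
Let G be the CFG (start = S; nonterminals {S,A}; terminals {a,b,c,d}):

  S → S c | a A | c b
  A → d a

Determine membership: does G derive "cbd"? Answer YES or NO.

Convert to CNF:
  S -> S T2 | T1 A | T2 T3
  A -> T0 T1
  T0 -> d
  T1 -> a
  T2 -> c
  T3 -> b

CYK table (by increasing span):
  cell(0,0) c: {T2}  orig:{}
  cell(1,1) b: {T3}  orig:{}
  cell(2,2) d: {T0}  orig:{}
  cell(0,1) cb: {S}
  cell(1,2) bd: ∅
  cell(0,2) cbd: ∅

S ∉ T[0,2] ⇒ NO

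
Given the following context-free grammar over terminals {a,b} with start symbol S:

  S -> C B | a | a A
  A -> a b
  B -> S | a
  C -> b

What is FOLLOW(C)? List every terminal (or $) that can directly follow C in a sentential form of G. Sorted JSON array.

FIRST iteration:
iter 1:
  A via A→a b: +{a}
  B via B→a: +{a}
  C via C→b: +{b}
  S via S→C B: +{b}
  S via S→a: +{a}
  FIRST(S)={a,b}  FIRST(A)={a}  FIRST(B)={a}  FIRST(C)={b}
iter 2:
  B via B→S: +{b}
  FIRST(S)={a,b}  FIRST(A)={a}  FIRST(B)={a,b}  FIRST(C)={b}
iter 3: done
  FIRST(S)={a,b}  FIRST(A)={a}  FIRST(B)={a,b}  FIRST(C)={b}

FOLLOW sets:
initialize: $ ∈ FOLLOW(S)
round 1:
  S→C B: FOLLOW(C) ⊇ FIRST(B) = {a,b}; new: +{a,b}
  S→C B: FOLLOW(B) ⊇ FOLLOW(S) ⊇ {$}; new: +{$}
  S→a A: FOLLOW(A) ⊇ FOLLOW(S) ⊇ {$}; new: +{$}
  FOLLOW[S]={$}  FOLLOW[A]={$}  FOLLOW[B]={$}  FOLLOW[C]={a,b}
round 2: — fixpoint
  FOLLOW[S]={$}  FOLLOW[A]={$}  FOLLOW[B]={$}  FOLLOW[C]={a,b}

FOLLOW(C) = ["a", "b"]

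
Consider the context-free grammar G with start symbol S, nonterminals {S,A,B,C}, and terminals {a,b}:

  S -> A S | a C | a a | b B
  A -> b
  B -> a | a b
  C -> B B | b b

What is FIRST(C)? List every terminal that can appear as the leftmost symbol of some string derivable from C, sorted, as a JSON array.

FIRST sets, iterate to fixpoint:
[1]
  A via A→b: +{b}
  B via B→a: +{a}
  C via C→B B: +{a}
  C via C→b b: +{b}
  S via S→A S: +{b}
  S via S→a C: +{a}
  FIRST(S)={a,b}  FIRST(A)={b}  FIRST(B)={a}  FIRST(C)={a,b}
[2] (stable)
  FIRST(S)={a,b}  FIRST(A)={b}  FIRST(B)={a}  FIRST(C)={a,b}

FIRST(C) = ["a", "b"]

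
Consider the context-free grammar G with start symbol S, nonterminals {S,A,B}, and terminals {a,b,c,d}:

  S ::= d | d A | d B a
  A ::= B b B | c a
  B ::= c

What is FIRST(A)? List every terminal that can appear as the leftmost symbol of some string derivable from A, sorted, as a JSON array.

Compute FIRST by fixpoint:
[1]
  A via A→c a: +{c}
  B via B→c: +{c}
  S via S→d: +{d}
  FIRST[S]={d}  FIRST[A]={c}  FIRST[B]={c}
[2] — fixpoint
  FIRST[S]={d}  FIRST[A]={c}  FIRST[B]={c}

FIRST(A) = ["c"]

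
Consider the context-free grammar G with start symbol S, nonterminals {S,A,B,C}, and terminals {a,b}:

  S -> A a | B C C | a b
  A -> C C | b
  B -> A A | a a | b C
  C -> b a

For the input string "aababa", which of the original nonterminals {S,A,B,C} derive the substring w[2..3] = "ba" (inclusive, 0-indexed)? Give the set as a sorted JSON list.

Convert to CNF:
  S -> A T0 | B X2 | T0 T1
  A -> C C | b
  B -> A A | T0 T0 | T1 C
  C -> T1 T0
  T0 -> a
  T1 -> b
  X2 -> C C

Fill CYK table bottom-up — only the sub-triangle for w[2..3]:
  cell(2,2) b: {A,T1}  orig:{A}
  cell(3,3) a: {T0}  orig:{}
  cell(2,3) ba: {C,S}

Original NTs in T[2,3] deriving "ba": ["C", "S"]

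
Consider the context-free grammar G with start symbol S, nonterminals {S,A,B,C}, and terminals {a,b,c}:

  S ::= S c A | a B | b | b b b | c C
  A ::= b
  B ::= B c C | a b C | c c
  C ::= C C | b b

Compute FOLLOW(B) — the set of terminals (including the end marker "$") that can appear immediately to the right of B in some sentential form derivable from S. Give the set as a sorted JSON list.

FIRST sets, iterate to fixpoint:
iter 1:
  A via A→b: +{b}
  B via B→a b C: +{a}
  B via B→c c: +{c}
  C via C→b b: +{b}
  S via S→a B: +{a}
  S via S→b: +{b}
  S via S→c C: +{c}
  S: {a,b,c}  A: {b}  B: {a,c}  C: {b}
iter 2: (no change)
  S: {a,b,c}  A: {b}  B: {a,c}  C: {b}

Compute FOLLOW by fixpoint:
initialize: $ ∈ FOLLOW(S)
round 1:
  B→B c C: FOLLOW(B) ⊇ FIRST(c) = {c}; new: +{c}
  B→B c C: FOLLOW(C) ⊇ FOLLOW(B) ⊇ {c}; new: +{c}
  C→C C: FOLLOW(C) ⊇ FIRST(C) = {b}; new: +{b}
  S→S c A: FOLLOW(S) ⊇ FIRST(c) = {c}; new: +{c}
  S→S c A: FOLLOW(A) ⊇ FOLLOW(S) ⊇ {$,c}; new: +{$,c}
  S→a B: FOLLOW(B) ⊇ FOLLOW(S) ⊇ {$,c}; new: +{$}
  S→c C: FOLLOW(C) ⊇ FOLLOW(S) ⊇ {$,c}; new: +{$}
  FOLLOW(S)={$,c}  FOLLOW(A)={$,c}  FOLLOW(B)={$,c}  FOLLOW(C)={$,b,c}
round 2: done
  FOLLOW(S)={$,c}  FOLLOW(A)={$,c}  FOLLOW(B)={$,c}  FOLLOW(C)={$,b,c}

FOLLOW(B) = ["$", "c"]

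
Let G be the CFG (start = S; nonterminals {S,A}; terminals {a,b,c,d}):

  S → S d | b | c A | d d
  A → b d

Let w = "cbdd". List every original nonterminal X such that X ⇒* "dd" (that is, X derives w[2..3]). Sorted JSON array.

Convert to CNF:
  S -> S T1 | T1 T1 | T2 A | b
  A -> T0 T1
  T0 -> b
  T1 -> d
  T2 -> c

Fill CYK table bottom-up — only the sub-triangle for w[2..3]:
  T[2,2] 'd' = {T1}  orig:{}
  T[3,3] 'd' = {T1}  orig:{}
  T[2,3] 'dd' = {S}

Original NTs in T[2,3] deriving "dd": ["S"]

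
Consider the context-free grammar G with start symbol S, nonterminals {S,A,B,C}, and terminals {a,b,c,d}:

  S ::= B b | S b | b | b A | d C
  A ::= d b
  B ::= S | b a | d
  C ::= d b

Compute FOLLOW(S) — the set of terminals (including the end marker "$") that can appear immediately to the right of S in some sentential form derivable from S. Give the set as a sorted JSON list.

FIRST iteration:
round 1:
  A via A→d b: +{d}
  B via B→b a: +{b}
  B via B→d: +{d}
  C via C→d b: +{d}
  S via S→B b: +{b,d}
  FIRST[S]={b,d}  FIRST[A]={d}  FIRST[B]={b,d}  FIRST[C]={d}
round 2: (no change)
  FIRST[S]={b,d}  FIRST[A]={d}  FIRST[B]={b,d}  FIRST[C]={d}

FOLLOW iteration:
FOLLOW(S) := {$}
round 1:
  S→B b: FOLLOW(B) ⊇ FIRST(b) = {b}; new: +{b}
  S→S b: FOLLOW(S) ⊇ FIRST(b) = {b}; new: +{b}
  S→b A: FOLLOW(A) ⊇ FOLLOW(S) ⊇ {$,b}; new: +{$,b}
  S→d C: FOLLOW(C) ⊇ FOLLOW(S) ⊇ {$,b}; new: +{$,b}
  FOLLOW(S)={$,b}  FOLLOW(A)={$,b}  FOLLOW(B)={b}  FOLLOW(C)={$,b}
round 2: done
  FOLLOW(S)={$,b}  FOLLOW(A)={$,b}  FOLLOW(B)={b}  FOLLOW(C)={$,b}

FOLLOW(S) = ["$", "b"]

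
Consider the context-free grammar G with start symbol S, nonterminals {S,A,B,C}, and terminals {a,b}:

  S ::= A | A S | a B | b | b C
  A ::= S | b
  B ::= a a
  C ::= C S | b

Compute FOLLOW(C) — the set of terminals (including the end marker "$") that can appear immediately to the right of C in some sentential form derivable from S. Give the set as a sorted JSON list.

FIRST sets, iterate to fixpoint:
iter 1:
  A via A→b: +{b}
  B via B→a a: +{a}
  C via C→b: +{b}
  S via S→A: +{b}
  S via S→a B: +{a}
  FIRST(S)={a,b}  FIRST(A)={b}  FIRST(B)={a}  FIRST(C)={b}
iter 2:
  A via A→S: +{a}
  FIRST(S)={a,b}  FIRST(A)={a,b}  FIRST(B)={a}  FIRST(C)={b}
iter 3: (no change)
  FIRST(S)={a,b}  FIRST(A)={a,b}  FIRST(B)={a}  FIRST(C)={b}

FOLLOW iteration:
seed FOLLOW(S) with $
iter 1:
  C→C S: FOLLOW(C) ⊇ FIRST(S) = {a,b}; new: +{a,b}
  C→C S: FOLLOW(S) ⊇ FOLLOW(C) ⊇ {a,b}; new: +{a,b}
  S→A: FOLLOW(A) ⊇ FOLLOW(S) ⊇ {$,a,b}; new: +{$,a,b}
  S→a B: FOLLOW(B) ⊇ FOLLOW(S) ⊇ {$,a,b}; new: +{$,a,b}
  S→b C: FOLLOW(C) ⊇ FOLLOW(S) ⊇ {$,a,b}; new: +{$}
  FOLLOW(S)={$,a,b}  FOLLOW(A)={$,a,b}  FOLLOW(B)={$,a,b}  FOLLOW(C)={$,a,b}
iter 2: — fixpoint
  FOLLOW(S)={$,a,b}  FOLLOW(A)={$,a,b}  FOLLOW(B)={$,a,b}  FOLLOW(C)={$,a,b}

FOLLOW(C) = ["$", "a", "b"]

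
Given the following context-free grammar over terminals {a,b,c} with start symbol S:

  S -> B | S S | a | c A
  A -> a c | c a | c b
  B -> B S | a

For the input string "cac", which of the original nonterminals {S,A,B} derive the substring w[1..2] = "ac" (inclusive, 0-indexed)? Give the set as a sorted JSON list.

CNF form of G:
  S -> B S | S S | T1 A | a
  A -> T0 T1 | T1 T0 | T1 T2
  B -> B S | a
  T0 -> a
  T1 -> c
  T2 -> b

CYK table (by increasing span) (cells [i..j] with 1 ≤ i ≤ j ≤ 2 only):
  cell(1,1) a: {B,S,T0}  orig:{B,S}
  cell(2,2) c: {T1}  orig:{}
  cell(1,2) ac: {A}

Original NTs in T[1,2] deriving "ac": ["A"]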